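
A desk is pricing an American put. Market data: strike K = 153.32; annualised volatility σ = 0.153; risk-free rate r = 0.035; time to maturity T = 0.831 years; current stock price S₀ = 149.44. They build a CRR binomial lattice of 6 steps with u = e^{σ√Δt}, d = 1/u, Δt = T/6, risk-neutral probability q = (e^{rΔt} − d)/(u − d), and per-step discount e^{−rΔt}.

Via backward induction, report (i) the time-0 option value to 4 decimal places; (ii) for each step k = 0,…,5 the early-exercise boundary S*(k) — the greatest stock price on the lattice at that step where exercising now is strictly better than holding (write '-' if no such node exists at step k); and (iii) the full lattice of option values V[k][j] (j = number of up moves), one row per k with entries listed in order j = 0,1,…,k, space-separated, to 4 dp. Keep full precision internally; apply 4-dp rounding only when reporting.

price = 8.8290
boundary = - - 133.3551 125.9740 133.3551 141.1686
tree:
8.8290
13.5349 4.7105
19.9649 7.9208 1.8887
27.3460 12.8720 3.5750 0.4010
34.3186 19.9649 6.6602 0.8546 0.0000
40.9052 27.3460 12.1514 1.8209 0.0000 0.0000
47.1272 34.3186 19.9649 3.8800 0.0000 0.0000 0.0000

params: Δt=0.13850 u=1.05859 d=0.94465 q=0.52842 e^(-rΔt)=0.99516
t_6 payoffs: 47.1272 34.3186 19.9649 3.8800 0.0000 0.0000 0.0000
t_5: node(5,0) S=112.4148 payoff=40.9052 vs cont=40.1638 → 40.9052 [stop]  node(5,1) S=125.9740 payoff=27.3460 vs cont=26.6046 → 27.3460 [stop]  node(5,2) S=141.1686 payoff=12.1514 vs cont=11.4100 → 12.1514 [stop]  node(5,3) S=158.1960 payoff=0.0000 vs cont=1.8209 → 1.8209 [wait]  node(5,4) S=177.2772 payoff=0.0000 vs cont=0.0000 → 0.0000 [wait]  node(5,5) S=198.6599 payoff=0.0000 vs cont=0.0000 → 0.0000 [wait]  ⇒ S*(5)=141.1686
t_4: node(4,0) S=119.0014 payoff=34.3186 vs cont=33.5771 → 34.3186 [stop]  node(4,1) S=133.3551 payoff=19.9649 vs cont=19.2235 → 19.9649 [stop]  node(4,2) S=149.4400 payoff=3.8800 vs cont=6.6602 → 6.6602 [wait]  node(4,3) S=167.4651 payoff=0.0000 vs cont=0.8546 → 0.8546 [wait]  node(4,4) S=187.6642 payoff=0.0000 vs cont=0.0000 → 0.0000 [wait]  ⇒ S*(4)=133.3551
t_3: node(3,0) S=125.9740 payoff=27.3460 vs cont=26.6046 → 27.3460 [stop]  node(3,1) S=141.1686 payoff=12.1514 vs cont=12.8720 → 12.8720 [wait]  node(3,2) S=158.1960 payoff=0.0000 vs cont=3.5750 → 3.5750 [wait]  node(3,3) S=177.2772 payoff=0.0000 vs cont=0.4010 → 0.4010 [wait]  ⇒ S*(3)=125.9740
t_2: node(2,0) S=133.3551 payoff=19.9649 vs cont=19.6024 → 19.9649 [stop]  node(2,1) S=149.4400 payoff=3.8800 vs cont=7.9208 → 7.9208 [wait]  node(2,2) S=167.4651 payoff=0.0000 vs cont=1.8887 → 1.8887 [wait]  ⇒ S*(2)=133.3551
t_1: node(1,0) S=141.1686 payoff=12.1514 vs cont=13.5349 → 13.5349 [wait]  node(1,1) S=158.1960 payoff=0.0000 vs cont=4.7105 → 4.7105 [wait]  ⇒ S*(1)=-
t_0: node(0,0) S=149.4400 payoff=3.8800 vs cont=8.8290 → 8.8290 [wait]  ⇒ S*(0)=-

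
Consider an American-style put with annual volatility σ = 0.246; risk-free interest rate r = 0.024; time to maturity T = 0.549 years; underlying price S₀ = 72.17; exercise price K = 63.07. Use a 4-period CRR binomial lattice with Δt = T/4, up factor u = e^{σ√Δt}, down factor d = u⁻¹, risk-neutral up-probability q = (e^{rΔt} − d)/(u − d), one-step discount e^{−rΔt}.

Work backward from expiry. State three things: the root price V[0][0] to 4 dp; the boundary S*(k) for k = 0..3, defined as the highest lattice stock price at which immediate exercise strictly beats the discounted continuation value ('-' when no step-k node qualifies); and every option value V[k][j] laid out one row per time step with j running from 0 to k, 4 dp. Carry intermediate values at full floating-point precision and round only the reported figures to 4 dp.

price = 1.5907
boundary = - - - 54.9056
tree:
1.5907
2.7968 0.3724
4.8334 0.7402 0.0000
8.1644 1.4716 0.0000 0.0000
12.9470 2.9254 0.0000 0.0000 0.0000

Δt=0.13725  u=1.09542  d=0.91289  q=0.49531  discount=0.99671
step 4 (expiry): payoffs max(K−S,0) = 12.9470 2.9254 0.0000 0.0000 0.0000
step 3: (k=3,j=0): S=54.9056, (K−S)⁺=8.1644, hold=7.9570 ⇒ V=8.1644 exercise | (k=3,j=1): S=65.8835, (K−S)⁺=0.0000, hold=1.4716 ⇒ V=1.4716 continue | (k=3,j=2): S=79.0563, (K−S)⁺=0.0000, hold=0.0000 ⇒ V=0.0000 continue | (k=3,j=3): S=94.8630, (K−S)⁺=0.0000, hold=0.0000 ⇒ V=0.0000 continue  boundary S*=54.9056
step 2: (k=2,j=0): S=60.1446, (K−S)⁺=2.9254, hold=4.8334 ⇒ V=4.8334 continue | (k=2,j=1): S=72.1700, (K−S)⁺=0.0000, hold=0.7402 ⇒ V=0.7402 continue | (k=2,j=2): S=86.5998, (K−S)⁺=0.0000, hold=0.0000 ⇒ V=0.0000 continue  boundary S*=-
step 1: (k=1,j=0): S=65.8835, (K−S)⁺=0.0000, hold=2.7968 ⇒ V=2.7968 continue | (k=1,j=1): S=79.0563, (K−S)⁺=0.0000, hold=0.3724 ⇒ V=0.3724 continue  boundary S*=-
step 0: (k=0,j=0): S=72.1700, (K−S)⁺=0.0000, hold=1.5907 ⇒ V=1.5907 continue  boundary S*=-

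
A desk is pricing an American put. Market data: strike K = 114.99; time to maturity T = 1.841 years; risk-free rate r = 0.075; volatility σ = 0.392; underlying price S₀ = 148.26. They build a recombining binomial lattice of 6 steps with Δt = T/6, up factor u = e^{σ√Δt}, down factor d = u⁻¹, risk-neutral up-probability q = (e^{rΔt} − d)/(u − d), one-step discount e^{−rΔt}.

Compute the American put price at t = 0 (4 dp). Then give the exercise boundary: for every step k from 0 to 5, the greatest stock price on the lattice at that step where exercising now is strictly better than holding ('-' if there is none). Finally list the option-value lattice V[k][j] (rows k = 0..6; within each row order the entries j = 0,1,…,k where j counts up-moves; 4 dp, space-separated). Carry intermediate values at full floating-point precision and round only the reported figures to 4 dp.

params: Δt=0.30683 u=1.24252 d=0.80482 q=0.49911 e^(-rΔt)=0.97725
t_6 payoffs: 74.6987 52.7864 18.9572 0.0000 0.0000 0.0000 0.0000
t_5: node(5,0) S=50.0626 payoff=64.9274 vs cont=62.3114 → 64.9274 [stop]  node(5,1) S=77.2890 payoff=37.7010 vs cont=35.0850 → 37.7010 [stop]  node(5,2) S=119.3224 payoff=0.0000 vs cont=9.2794 → 9.2794 [wait]  node(5,3) S=184.2155 payoff=0.0000 vs cont=0.0000 → 0.0000 [wait]  node(5,4) S=284.4006 payoff=0.0000 vs cont=0.0000 → 0.0000 [wait]  node(5,5) S=439.0711 payoff=0.0000 vs cont=0.0000 → 0.0000 [wait]  ⇒ S*(5)=77.2890
t_4: node(4,0) S=62.2036 payoff=52.7864 vs cont=50.1704 → 52.7864 [stop]  node(4,1) S=96.0328 payoff=18.9572 vs cont=22.9804 → 22.9804 [wait]  node(4,2) S=148.2600 payoff=0.0000 vs cont=4.5422 → 4.5422 [wait]  node(4,3) S=228.8908 payoff=0.0000 vs cont=0.0000 → 0.0000 [wait]  node(4,4) S=353.3724 payoff=0.0000 vs cont=0.0000 → 0.0000 [wait]  ⇒ S*(4)=62.2036
t_3: node(3,0) S=77.2890 payoff=37.7010 vs cont=37.0474 → 37.7010 [stop]  node(3,1) S=119.3224 payoff=0.0000 vs cont=13.4642 → 13.4642 [wait]  node(3,2) S=184.2155 payoff=0.0000 vs cont=2.2234 → 2.2234 [wait]  node(3,3) S=284.4006 payoff=0.0000 vs cont=0.0000 → 0.0000 [wait]  ⇒ S*(3)=77.2890
t_2: node(2,0) S=96.0328 payoff=18.9572 vs cont=25.0216 → 25.0216 [wait]  node(2,1) S=148.2600 payoff=0.0000 vs cont=7.6751 → 7.6751 [wait]  node(2,2) S=228.8908 payoff=0.0000 vs cont=1.0883 → 1.0883 [wait]  ⇒ S*(2)=-
t_1: node(1,0) S=119.3224 payoff=0.0000 vs cont=15.9915 → 15.9915 [wait]  node(1,1) S=184.2155 payoff=0.0000 vs cont=4.2877 → 4.2877 [wait]  ⇒ S*(1)=-
t_0: node(0,0) S=148.2600 payoff=0.0000 vs cont=9.9191 → 9.9191 [wait]  ⇒ S*(0)=-

price = 9.9191
boundary = - - - 77.2890 62.2036 77.2890
tree:
9.9191
15.9915 4.2877
25.0216 7.6751 1.0883
37.7010 13.4642 2.2234 0.0000
52.7864 22.9804 4.5422 0.0000 0.0000
64.9274 37.7010 9.2794 0.0000 0.0000 0.0000
74.6987 52.7864 18.9572 0.0000 0.0000 0.0000 0.0000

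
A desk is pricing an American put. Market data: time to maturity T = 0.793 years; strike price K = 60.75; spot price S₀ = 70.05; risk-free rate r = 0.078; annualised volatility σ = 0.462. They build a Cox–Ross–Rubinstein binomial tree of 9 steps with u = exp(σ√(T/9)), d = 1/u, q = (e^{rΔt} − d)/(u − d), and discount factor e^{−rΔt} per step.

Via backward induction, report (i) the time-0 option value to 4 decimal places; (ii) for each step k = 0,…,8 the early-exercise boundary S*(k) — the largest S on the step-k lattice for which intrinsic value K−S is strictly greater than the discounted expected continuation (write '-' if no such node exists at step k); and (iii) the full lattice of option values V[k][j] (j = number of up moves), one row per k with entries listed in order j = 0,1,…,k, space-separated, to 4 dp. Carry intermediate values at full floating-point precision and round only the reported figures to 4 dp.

price = 5.1862
boundary = - - - - 40.4739 35.2872 40.4739 46.4230 53.2466
tree:
5.1862
7.6441 2.7094
10.9536 4.3184 1.0784
15.1885 6.7144 1.8935 0.2481
20.2761 10.1244 3.2715 0.4906 0.0000
25.4628 14.6865 5.5342 0.9702 0.0000 0.0000
29.9849 20.2761 9.0945 1.9187 0.0000 0.0000 0.0000
33.9274 25.4628 14.3270 3.7943 0.0000 0.0000 0.0000 0.0000
37.3647 29.9849 20.2761 7.5034 0.0000 0.0000 0.0000 0.0000 0.0000
40.3615 33.9274 25.4628 14.3270 0.0000 0.0000 0.0000 0.0000 0.0000 0.0000

params: Δt=0.08811 u=1.14699 d=0.87185 q=0.49083 e^(-rΔt)=0.99315
t_9 payoffs: 40.3615 33.9274 25.4628 14.3270 0.0000 0.0000 0.0000 0.0000 0.0000 0.0000
t_8: node(8,0) S=23.3853 payoff=37.3647 vs cont=36.9486 → 37.3647 [stop]  node(8,1) S=30.7651 payoff=29.9849 vs cont=29.5688 → 29.9849 [stop]  node(8,2) S=40.4739 payoff=20.2761 vs cont=19.8600 → 20.2761 [stop]  node(8,3) S=53.2466 payoff=7.5034 vs cont=7.2448 → 7.5034 [stop]  node(8,4) S=70.0500 payoff=0.0000 vs cont=0.0000 → 0.0000 [wait]  node(8,5) S=92.1562 payoff=0.0000 vs cont=0.0000 → 0.0000 [wait]  node(8,6) S=121.2386 payoff=0.0000 vs cont=0.0000 → 0.0000 [wait]  node(8,7) S=159.4988 payoff=0.0000 vs cont=0.0000 → 0.0000 [wait]  node(8,8) S=209.8330 payoff=0.0000 vs cont=0.0000 → 0.0000 [wait]  ⇒ S*(8)=53.2466
t_7: node(7,0) S=26.8226 payoff=33.9274 vs cont=33.5113 → 33.9274 [stop]  node(7,1) S=35.2872 payoff=25.4628 vs cont=25.0467 → 25.4628 [stop]  node(7,2) S=46.4230 payoff=14.3270 vs cont=13.9109 → 14.3270 [stop]  node(7,3) S=61.0731 payoff=0.0000 vs cont=3.7943 → 3.7943 [wait]  node(7,4) S=80.3464 payoff=0.0000 vs cont=0.0000 → 0.0000 [wait]  node(7,5) S=105.7019 payoff=0.0000 vs cont=0.0000 → 0.0000 [wait]  node(7,6) S=139.0590 payoff=0.0000 vs cont=0.0000 → 0.0000 [wait]  node(7,7) S=182.9429 payoff=0.0000 vs cont=0.0000 → 0.0000 [wait]  ⇒ S*(7)=46.4230
t_6: node(6,0) S=30.7651 payoff=29.9849 vs cont=29.5688 → 29.9849 [stop]  node(6,1) S=40.4739 payoff=20.2761 vs cont=19.8600 → 20.2761 [stop]  node(6,2) S=53.2466 payoff=7.5034 vs cont=9.0945 → 9.0945 [wait]  node(6,3) S=70.0500 payoff=0.0000 vs cont=1.9187 → 1.9187 [wait]  node(6,4) S=92.1562 payoff=0.0000 vs cont=0.0000 → 0.0000 [wait]  node(6,5) S=121.2386 payoff=0.0000 vs cont=0.0000 → 0.0000 [wait]  node(6,6) S=159.4988 payoff=0.0000 vs cont=0.0000 → 0.0000 [wait]  ⇒ S*(6)=40.4739
t_5: node(5,0) S=35.2872 payoff=25.4628 vs cont=25.0467 → 25.4628 [stop]  node(5,1) S=46.4230 payoff=14.3270 vs cont=14.6865 → 14.6865 [wait]  node(5,2) S=61.0731 payoff=0.0000 vs cont=5.5342 → 5.5342 [wait]  node(5,3) S=80.3464 payoff=0.0000 vs cont=0.9702 → 0.9702 [wait]  node(5,4) S=105.7019 payoff=0.0000 vs cont=0.0000 → 0.0000 [wait]  node(5,5) S=139.0590 payoff=0.0000 vs cont=0.0000 → 0.0000 [wait]  ⇒ S*(5)=35.2872
t_4: node(4,0) S=40.4739 payoff=20.2761 vs cont=20.0352 → 20.2761 [stop]  node(4,1) S=53.2466 payoff=7.5034 vs cont=10.1244 → 10.1244 [wait]  node(4,2) S=70.0500 payoff=0.0000 vs cont=3.2715 → 3.2715 [wait]  node(4,3) S=92.1562 payoff=0.0000 vs cont=0.4906 → 0.4906 [wait]  node(4,4) S=121.2386 payoff=0.0000 vs cont=0.0000 → 0.0000 [wait]  ⇒ S*(4)=40.4739
t_3: node(3,0) S=46.4230 payoff=14.3270 vs cont=15.1885 → 15.1885 [wait]  node(3,1) S=61.0731 payoff=0.0000 vs cont=6.7144 → 6.7144 [wait]  node(3,2) S=80.3464 payoff=0.0000 vs cont=1.8935 → 1.8935 [wait]  node(3,3) S=105.7019 payoff=0.0000 vs cont=0.2481 → 0.2481 [wait]  ⇒ S*(3)=-
t_2: node(2,0) S=53.2466 payoff=7.5034 vs cont=10.9536 → 10.9536 [wait]  node(2,1) S=70.0500 payoff=0.0000 vs cont=4.3184 → 4.3184 [wait]  node(2,2) S=92.1562 payoff=0.0000 vs cont=1.0784 → 1.0784 [wait]  ⇒ S*(2)=-
t_1: node(1,0) S=61.0731 payoff=0.0000 vs cont=7.6441 → 7.6441 [wait]  node(1,1) S=80.3464 payoff=0.0000 vs cont=2.7094 → 2.7094 [wait]  ⇒ S*(1)=-
t_0: node(0,0) S=70.0500 payoff=0.0000 vs cont=5.1862 → 5.1862 [wait]  ⇒ S*(0)=-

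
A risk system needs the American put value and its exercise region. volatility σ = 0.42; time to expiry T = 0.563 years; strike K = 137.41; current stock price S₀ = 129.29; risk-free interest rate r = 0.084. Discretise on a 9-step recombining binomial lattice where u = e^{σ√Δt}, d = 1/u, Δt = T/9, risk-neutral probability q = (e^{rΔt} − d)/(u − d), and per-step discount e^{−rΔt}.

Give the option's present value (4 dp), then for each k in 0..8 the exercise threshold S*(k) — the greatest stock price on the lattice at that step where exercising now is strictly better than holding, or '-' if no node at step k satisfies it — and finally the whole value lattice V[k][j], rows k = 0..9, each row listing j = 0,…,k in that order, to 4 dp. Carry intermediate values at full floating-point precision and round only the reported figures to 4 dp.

price = 18.1776
boundary = - - - 94.3412 84.9337 94.3412 104.7907 94.3412 104.7907
tree:
18.1776
25.0058 11.5084
33.3644 16.8709 6.2415
43.0688 23.9655 9.9201 2.6110
52.4763 32.8152 15.3262 4.5926 0.6474
60.9456 43.0688 22.8586 7.9193 1.2984 0.0000
68.5705 52.4763 32.6193 13.2920 2.6042 0.0000 0.0000
75.4350 60.9456 43.0688 21.4615 5.2233 0.0000 0.0000 0.0000
81.6150 68.5705 52.4763 32.6193 10.4764 0.0000 0.0000 0.0000 0.0000
87.1787 75.4350 60.9456 43.0688 21.0125 0.0000 0.0000 0.0000 0.0000 0.0000

Δt=0.06256, u=1.11076, d=0.90028, q=0.49879, disc=e^(-rΔt)=0.99476
k=9 terminal: V=max(K-S,0) → 87.1787 75.4350 60.9456 43.0688 21.0125 0.0000 0.0000 0.0000 0.0000 0.0000
k=8: j=0 S=55.7950 intr=81.6150 cont=80.8948 V=81.6150[EX]; j=1 S=68.8395 intr=68.5705 cont=67.8503 V=68.5705[EX]; j=2 S=84.9337 intr=52.4763 cont=51.7561 V=52.4763[EX]; j=3 S=104.7907 intr=32.6193 cont=31.8992 V=32.6193[EX]; j=4 S=129.2900 intr=8.1200 cont=10.4764 V=10.4764[hold]; j=5 S=159.5171 intr=0.0000 cont=0.0000 V=0.0000[hold]; j=6 S=196.8111 intr=0.0000 cont=0.0000 V=0.0000[hold]; j=7 S=242.8242 intr=0.0000 cont=0.0000 V=0.0000[hold]; j=8 S=299.5949 intr=0.0000 cont=0.0000 V=0.0000[hold]  S*(8)=104.7907
k=7: j=0 S=61.9750 intr=75.4350 cont=74.7148 V=75.4350[EX]; j=1 S=76.4644 intr=60.9456 cont=60.2255 V=60.9456[EX]; j=2 S=94.3412 intr=43.0688 cont=42.3487 V=43.0688[EX]; j=3 S=116.3975 intr=21.0125 cont=21.4615 V=21.4615[hold]; j=4 S=143.6105 intr=0.0000 cont=5.2233 V=5.2233[hold]; j=5 S=177.1856 intr=0.0000 cont=0.0000 V=0.0000[hold]; j=6 S=218.6104 intr=0.0000 cont=0.0000 V=0.0000[hold]; j=7 S=269.7200 intr=0.0000 cont=0.0000 V=0.0000[hold]  S*(7)=94.3412
k=6: j=0 S=68.8395 intr=68.5705 cont=67.8503 V=68.5705[EX]; j=1 S=84.9337 intr=52.4763 cont=51.7561 V=52.4763[EX]; j=2 S=104.7907 intr=32.6193 cont=32.1220 V=32.6193[EX]; j=3 S=129.2900 intr=8.1200 cont=13.2920 V=13.2920[hold]; j=4 S=159.5171 intr=0.0000 cont=2.6042 V=2.6042[hold]; j=5 S=196.8111 intr=0.0000 cont=0.0000 V=0.0000[hold]; j=6 S=242.8242 intr=0.0000 cont=0.0000 V=0.0000[hold]  S*(6)=104.7907
k=5: j=0 S=76.4644 intr=60.9456 cont=60.2255 V=60.9456[EX]; j=1 S=94.3412 intr=43.0688 cont=42.3487 V=43.0688[EX]; j=2 S=116.3975 intr=21.0125 cont=22.8586 V=22.8586[hold]; j=3 S=143.6105 intr=0.0000 cont=7.9193 V=7.9193[hold]; j=4 S=177.1856 intr=0.0000 cont=1.2984 V=1.2984[hold]; j=5 S=218.6104 intr=0.0000 cont=0.0000 V=0.0000[hold]  S*(5)=94.3412
k=4: j=0 S=84.9337 intr=52.4763 cont=51.7561 V=52.4763[EX]; j=1 S=104.7907 intr=32.6193 cont=32.8152 V=32.8152[hold]; j=2 S=129.2900 intr=8.1200 cont=15.3262 V=15.3262[hold]; j=3 S=159.5171 intr=0.0000 cont=4.5926 V=4.5926[hold]; j=4 S=196.8111 intr=0.0000 cont=0.6474 V=0.6474[hold]  S*(4)=84.9337
k=3: j=0 S=94.3412 intr=43.0688 cont=42.4458 V=43.0688[EX]; j=1 S=116.3975 intr=21.0125 cont=23.9655 V=23.9655[hold]; j=2 S=143.6105 intr=0.0000 cont=9.9201 V=9.9201[hold]; j=3 S=177.1856 intr=0.0000 cont=2.6110 V=2.6110[hold]  S*(3)=94.3412
k=2: j=0 S=104.7907 intr=32.6193 cont=33.3644 V=33.3644[hold]; j=1 S=129.2900 intr=8.1200 cont=16.8709 V=16.8709[hold]; j=2 S=159.5171 intr=0.0000 cont=6.2415 V=6.2415[hold]  S*(2)=-
k=1: j=0 S=116.3975 intr=21.0125 cont=25.0058 V=25.0058[hold]; j=1 S=143.6105 intr=0.0000 cont=11.5084 V=11.5084[hold]  S*(1)=-
k=0: j=0 S=129.2900 intr=8.1200 cont=18.1776 V=18.1776[hold]  S*(0)=-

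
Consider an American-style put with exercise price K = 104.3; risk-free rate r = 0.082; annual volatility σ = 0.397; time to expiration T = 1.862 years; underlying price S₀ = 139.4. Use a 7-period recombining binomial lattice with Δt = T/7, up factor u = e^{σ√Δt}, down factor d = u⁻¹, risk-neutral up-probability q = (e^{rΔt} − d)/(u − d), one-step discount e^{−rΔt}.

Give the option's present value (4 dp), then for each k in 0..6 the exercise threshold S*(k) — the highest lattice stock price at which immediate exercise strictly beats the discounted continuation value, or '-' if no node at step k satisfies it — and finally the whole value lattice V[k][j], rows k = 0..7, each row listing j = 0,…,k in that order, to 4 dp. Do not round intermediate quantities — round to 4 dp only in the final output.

price = 7.5032
boundary = - - - - 61.4567 75.4211 61.4567
tree:
7.5032
12.2077 3.1742
19.2973 5.7233 0.7895
29.4216 10.1192 1.6218 0.0000
42.8433 17.4227 3.3315 0.0000 0.0000
54.2221 28.8789 6.8436 0.0000 0.0000 0.0000
63.4941 42.8433 14.0583 0.0000 0.0000 0.0000 0.0000
71.0494 54.2221 28.8789 0.0000 0.0000 0.0000 0.0000 0.0000

params: Δt=0.26600 u=1.22722 d=0.81485 q=0.50246 e^(-rΔt)=0.97842
t_7 payoffs: 71.0494 54.2221 28.8789 0.0000 0.0000 0.0000 0.0000 0.0000
t_6: node(6,0) S=40.8059 payoff=63.4941 vs cont=61.2437 → 63.4941 [stop]  node(6,1) S=61.4567 payoff=42.8433 vs cont=40.5929 → 42.8433 [stop]  node(6,2) S=92.5585 payoff=11.7415 vs cont=14.0583 → 14.0583 [wait]  node(6,3) S=139.4000 payoff=0.0000 vs cont=0.0000 → 0.0000 [wait]  node(6,4) S=209.9469 payoff=0.0000 vs cont=0.0000 → 0.0000 [wait]  node(6,5) S=316.1957 payoff=0.0000 vs cont=0.0000 → 0.0000 [wait]  node(6,6) S=476.2145 payoff=0.0000 vs cont=0.0000 → 0.0000 [wait]  ⇒ S*(6)=61.4567
t_5: node(5,0) S=50.0779 payoff=54.2221 vs cont=51.9717 → 54.2221 [stop]  node(5,1) S=75.4211 payoff=28.8789 vs cont=27.7675 → 28.8789 [stop]  node(5,2) S=113.5898 payoff=0.0000 vs cont=6.8436 → 6.8436 [wait]  node(5,3) S=171.0748 payoff=0.0000 vs cont=0.0000 → 0.0000 [wait]  node(5,4) S=257.6515 payoff=0.0000 vs cont=0.0000 → 0.0000 [wait]  node(5,5) S=388.0425 payoff=0.0000 vs cont=0.0000 → 0.0000 [wait]  ⇒ S*(5)=75.4211
t_4: node(4,0) S=61.4567 payoff=42.8433 vs cont=40.5929 → 42.8433 [stop]  node(4,1) S=92.5585 payoff=11.7415 vs cont=17.4227 → 17.4227 [wait]  node(4,2) S=139.4000 payoff=0.0000 vs cont=3.3315 → 3.3315 [wait]  node(4,3) S=209.9469 payoff=0.0000 vs cont=0.0000 → 0.0000 [wait]  node(4,4) S=316.1957 payoff=0.0000 vs cont=0.0000 → 0.0000 [wait]  ⇒ S*(4)=61.4567
t_3: node(3,0) S=75.4211 payoff=28.8789 vs cont=29.4216 → 29.4216 [wait]  node(3,1) S=113.5898 payoff=0.0000 vs cont=10.1192 → 10.1192 [wait]  node(3,2) S=171.0748 payoff=0.0000 vs cont=1.6218 → 1.6218 [wait]  node(3,3) S=257.6515 payoff=0.0000 vs cont=0.0000 → 0.0000 [wait]  ⇒ S*(3)=-
t_2: node(2,0) S=92.5585 payoff=11.7415 vs cont=19.2973 → 19.2973 [wait]  node(2,1) S=139.4000 payoff=0.0000 vs cont=5.7233 → 5.7233 [wait]  node(2,2) S=209.9469 payoff=0.0000 vs cont=0.7895 → 0.7895 [wait]  ⇒ S*(2)=-
t_1: node(1,0) S=113.5898 payoff=0.0000 vs cont=12.2077 → 12.2077 [wait]  node(1,1) S=171.0748 payoff=0.0000 vs cont=3.1742 → 3.1742 [wait]  ⇒ S*(1)=-
t_0: node(0,0) S=139.4000 payoff=0.0000 vs cont=7.5032 → 7.5032 [wait]  ⇒ S*(0)=-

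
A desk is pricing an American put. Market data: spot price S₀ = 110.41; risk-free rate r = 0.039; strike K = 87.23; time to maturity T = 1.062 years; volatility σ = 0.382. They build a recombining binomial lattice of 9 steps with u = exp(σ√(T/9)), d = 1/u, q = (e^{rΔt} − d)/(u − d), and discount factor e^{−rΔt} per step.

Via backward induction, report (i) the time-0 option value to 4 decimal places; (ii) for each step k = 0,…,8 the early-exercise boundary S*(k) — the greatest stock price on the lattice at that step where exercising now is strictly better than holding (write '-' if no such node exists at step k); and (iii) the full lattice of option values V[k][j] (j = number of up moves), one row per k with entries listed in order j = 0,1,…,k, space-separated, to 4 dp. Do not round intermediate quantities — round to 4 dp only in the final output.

price = 5.6676
boundary = - - - - - 57.2882 50.2431 57.2882 65.3211
tree:
5.6676
8.3847 2.8338
12.0976 4.5182 1.0705
16.9540 7.0512 1.8689 0.2320
22.9706 10.7205 3.2184 0.4524 0.0000
29.9418 15.7798 5.4453 0.8821 0.0000 0.0000
36.9869 22.3007 8.9992 1.7199 0.0000 0.0000 0.0000
43.1656 29.9418 14.3916 3.3535 0.0000 0.0000 0.0000 0.0000
48.5845 36.9869 21.9089 6.5388 0.0000 0.0000 0.0000 0.0000 0.0000
53.3370 43.1656 29.9418 12.7495 0.0000 0.0000 0.0000 0.0000 0.0000 0.0000

Δt=0.11800  u=1.14022  d=0.87702  q=0.48477  discount=0.99541
step 9 (expiry): payoffs max(K−S,0) = 53.3370 43.1656 29.9418 12.7495 0.0000 0.0000 0.0000 0.0000 0.0000 0.0000
step 8: (k=8,j=0): S=38.6455, (K−S)⁺=48.5845, hold=48.1840 ⇒ V=48.5845 exercise | (k=8,j=1): S=50.2431, (K−S)⁺=36.9869, hold=36.5864 ⇒ V=36.9869 exercise | (k=8,j=2): S=65.3211, (K−S)⁺=21.9089, hold=21.5084 ⇒ V=21.9089 exercise | (k=8,j=3): S=84.9241, (K−S)⁺=2.3059, hold=6.5388 ⇒ V=6.5388 continue | (k=8,j=4): S=110.4100, (K−S)⁺=0.0000, hold=0.0000 ⇒ V=0.0000 continue | (k=8,j=5): S=143.5442, (K−S)⁺=0.0000, hold=0.0000 ⇒ V=0.0000 continue | (k=8,j=6): S=186.6221, (K−S)⁺=0.0000, hold=0.0000 ⇒ V=0.0000 continue | (k=8,j=7): S=242.6278, (K−S)⁺=0.0000, hold=0.0000 ⇒ V=0.0000 continue | (k=8,j=8): S=315.4408, (K−S)⁺=0.0000, hold=0.0000 ⇒ V=0.0000 continue  boundary S*=65.3211
step 7: (k=7,j=0): S=44.0644, (K−S)⁺=43.1656, hold=42.7651 ⇒ V=43.1656 exercise | (k=7,j=1): S=57.2882, (K−S)⁺=29.9418, hold=29.5413 ⇒ V=29.9418 exercise | (k=7,j=2): S=74.4805, (K−S)⁺=12.7495, hold=14.3916 ⇒ V=14.3916 continue | (k=7,j=3): S=96.8322, (K−S)⁺=0.0000, hold=3.3535 ⇒ V=3.3535 continue | (k=7,j=4): S=125.8917, (K−S)⁺=0.0000, hold=0.0000 ⇒ V=0.0000 continue | (k=7,j=5): S=163.6720, (K−S)⁺=0.0000, hold=0.0000 ⇒ V=0.0000 continue | (k=7,j=6): S=212.7903, (K−S)⁺=0.0000, hold=0.0000 ⇒ V=0.0000 continue | (k=7,j=7): S=276.6491, (K−S)⁺=0.0000, hold=0.0000 ⇒ V=0.0000 continue  boundary S*=57.2882
step 6: (k=6,j=0): S=50.2431, (K−S)⁺=36.9869, hold=36.5864 ⇒ V=36.9869 exercise | (k=6,j=1): S=65.3211, (K−S)⁺=21.9089, hold=22.3007 ⇒ V=22.3007 continue | (k=6,j=2): S=84.9241, (K−S)⁺=2.3059, hold=8.9992 ⇒ V=8.9992 continue | (k=6,j=3): S=110.4100, (K−S)⁺=0.0000, hold=1.7199 ⇒ V=1.7199 continue | (k=6,j=4): S=143.5442, (K−S)⁺=0.0000, hold=0.0000 ⇒ V=0.0000 continue | (k=6,j=5): S=186.6221, (K−S)⁺=0.0000, hold=0.0000 ⇒ V=0.0000 continue | (k=6,j=6): S=242.6278, (K−S)⁺=0.0000, hold=0.0000 ⇒ V=0.0000 continue  boundary S*=50.2431
step 5: (k=5,j=0): S=57.2882, (K−S)⁺=29.9418, hold=29.7304 ⇒ V=29.9418 exercise | (k=5,j=1): S=74.4805, (K−S)⁺=12.7495, hold=15.7798 ⇒ V=15.7798 continue | (k=5,j=2): S=96.8322, (K−S)⁺=0.0000, hold=5.4453 ⇒ V=5.4453 continue | (k=5,j=3): S=125.8917, (K−S)⁺=0.0000, hold=0.8821 ⇒ V=0.8821 continue | (k=5,j=4): S=163.6720, (K−S)⁺=0.0000, hold=0.0000 ⇒ V=0.0000 continue | (k=5,j=5): S=212.7903, (K−S)⁺=0.0000, hold=0.0000 ⇒ V=0.0000 continue  boundary S*=57.2882
step 4: (k=4,j=0): S=65.3211, (K−S)⁺=21.9089, hold=22.9706 ⇒ V=22.9706 continue | (k=4,j=1): S=84.9241, (K−S)⁺=2.3059, hold=10.7205 ⇒ V=10.7205 continue | (k=4,j=2): S=110.4100, (K−S)⁺=0.0000, hold=3.2184 ⇒ V=3.2184 continue | (k=4,j=3): S=143.5442, (K−S)⁺=0.0000, hold=0.4524 ⇒ V=0.4524 continue | (k=4,j=4): S=186.6221, (K−S)⁺=0.0000, hold=0.0000 ⇒ V=0.0000 continue  boundary S*=-
step 3: (k=3,j=0): S=74.4805, (K−S)⁺=12.7495, hold=16.9540 ⇒ V=16.9540 continue | (k=3,j=1): S=96.8322, (K−S)⁺=0.0000, hold=7.0512 ⇒ V=7.0512 continue | (k=3,j=2): S=125.8917, (K−S)⁺=0.0000, hold=1.8689 ⇒ V=1.8689 continue | (k=3,j=3): S=163.6720, (K−S)⁺=0.0000, hold=0.2320 ⇒ V=0.2320 continue  boundary S*=-
step 2: (k=2,j=0): S=84.9241, (K−S)⁺=2.3059, hold=12.0976 ⇒ V=12.0976 continue | (k=2,j=1): S=110.4100, (K−S)⁺=0.0000, hold=4.5182 ⇒ V=4.5182 continue | (k=2,j=2): S=143.5442, (K−S)⁺=0.0000, hold=1.0705 ⇒ V=1.0705 continue  boundary S*=-
step 1: (k=1,j=0): S=96.8322, (K−S)⁺=0.0000, hold=8.3847 ⇒ V=8.3847 continue | (k=1,j=1): S=125.8917, (K−S)⁺=0.0000, hold=2.8338 ⇒ V=2.8338 continue  boundary S*=-
step 0: (k=0,j=0): S=110.4100, (K−S)⁺=0.0000, hold=5.6676 ⇒ V=5.6676 continue  boundary S*=-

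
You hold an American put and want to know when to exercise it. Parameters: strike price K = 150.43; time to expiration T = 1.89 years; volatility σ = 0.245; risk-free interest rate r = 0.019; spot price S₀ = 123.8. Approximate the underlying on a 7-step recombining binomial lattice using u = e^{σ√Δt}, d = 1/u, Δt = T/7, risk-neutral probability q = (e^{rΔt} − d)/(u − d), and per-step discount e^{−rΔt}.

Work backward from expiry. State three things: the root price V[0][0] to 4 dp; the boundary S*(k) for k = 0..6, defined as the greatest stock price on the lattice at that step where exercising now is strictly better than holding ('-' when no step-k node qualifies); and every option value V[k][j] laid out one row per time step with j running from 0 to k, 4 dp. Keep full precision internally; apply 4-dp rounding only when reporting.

price = 32.1747
boundary = - - 95.9719 84.4999 95.9719 109.0015 123.8000
tree:
32.1747
42.5851 21.6069
54.4581 30.5948 12.4181
65.9301 41.7394 19.2413 5.4004
76.0309 54.4581 28.8542 9.3729 1.2955
84.9242 65.9301 41.4285 15.9844 2.5450 0.0000
92.7545 76.0309 54.4581 26.6300 4.9998 0.0000 0.0000
99.6487 84.9242 65.9301 41.4285 9.8224 0.0000 0.0000 0.0000

Δt=0.27000  u=1.13576  d=0.88046  q=0.48836  discount=0.99488
step 7 (expiry): payoffs max(K−S,0) = 99.6487 84.9242 65.9301 41.4285 9.8224 0.0000 0.0000 0.0000
step 6: (k=6,j=0): S=57.6755, (K−S)⁺=92.7545, hold=91.9847 ⇒ V=92.7545 exercise | (k=6,j=1): S=74.3991, (K−S)⁺=76.0309, hold=75.2611 ⇒ V=76.0309 exercise | (k=6,j=2): S=95.9719, (K−S)⁺=54.4581, hold=53.6883 ⇒ V=54.4581 exercise | (k=6,j=3): S=123.8000, (K−S)⁺=26.6300, hold=25.8603 ⇒ V=26.6300 exercise | (k=6,j=4): S=159.6971, (K−S)⁺=0.0000, hold=4.9998 ⇒ V=4.9998 continue | (k=6,j=5): S=206.0029, (K−S)⁺=0.0000, hold=0.0000 ⇒ V=0.0000 continue | (k=6,j=6): S=265.7356, (K−S)⁺=0.0000, hold=0.0000 ⇒ V=0.0000 continue  boundary S*=123.8000
step 5: (k=5,j=0): S=65.5058, (K−S)⁺=84.9242, hold=84.1545 ⇒ V=84.9242 exercise | (k=5,j=1): S=84.4999, (K−S)⁺=65.9301, hold=65.1604 ⇒ V=65.9301 exercise | (k=5,j=2): S=109.0015, (K−S)⁺=41.4285, hold=40.6588 ⇒ V=41.4285 exercise | (k=5,j=3): S=140.6076, (K−S)⁺=9.8224, hold=15.9844 ⇒ V=15.9844 continue | (k=5,j=4): S=181.3782, (K−S)⁺=0.0000, hold=2.5450 ⇒ V=2.5450 continue | (k=5,j=5): S=233.9707, (K−S)⁺=0.0000, hold=0.0000 ⇒ V=0.0000 continue  boundary S*=109.0015
step 4: (k=4,j=0): S=74.3991, (K−S)⁺=76.0309, hold=75.2611 ⇒ V=76.0309 exercise | (k=4,j=1): S=95.9719, (K−S)⁺=54.4581, hold=53.6883 ⇒ V=54.4581 exercise | (k=4,j=2): S=123.8000, (K−S)⁺=26.6300, hold=28.8542 ⇒ V=28.8542 continue | (k=4,j=3): S=159.6971, (K−S)⁺=0.0000, hold=9.3729 ⇒ V=9.3729 continue | (k=4,j=4): S=206.0029, (K−S)⁺=0.0000, hold=1.2955 ⇒ V=1.2955 continue  boundary S*=95.9719
step 3: (k=3,j=0): S=84.4999, (K−S)⁺=65.9301, hold=65.1604 ⇒ V=65.9301 exercise | (k=3,j=1): S=109.0015, (K−S)⁺=41.4285, hold=41.7394 ⇒ V=41.7394 continue | (k=3,j=2): S=140.6076, (K−S)⁺=9.8224, hold=19.2413 ⇒ V=19.2413 continue | (k=3,j=3): S=181.3782, (K−S)⁺=0.0000, hold=5.4004 ⇒ V=5.4004 continue  boundary S*=84.4999
step 2: (k=2,j=0): S=95.9719, (K−S)⁺=54.4581, hold=53.8394 ⇒ V=54.4581 exercise | (k=2,j=1): S=123.8000, (K−S)⁺=26.6300, hold=30.5948 ⇒ V=30.5948 continue | (k=2,j=2): S=159.6971, (K−S)⁺=0.0000, hold=12.4181 ⇒ V=12.4181 continue  boundary S*=95.9719
step 1: (k=1,j=0): S=109.0015, (K−S)⁺=41.4285, hold=42.5851 ⇒ V=42.5851 continue | (k=1,j=1): S=140.6076, (K−S)⁺=9.8224, hold=21.6069 ⇒ V=21.6069 continue  boundary S*=-
step 0: (k=0,j=0): S=123.8000, (K−S)⁺=26.6300, hold=32.1747 ⇒ V=32.1747 continue  boundary S*=-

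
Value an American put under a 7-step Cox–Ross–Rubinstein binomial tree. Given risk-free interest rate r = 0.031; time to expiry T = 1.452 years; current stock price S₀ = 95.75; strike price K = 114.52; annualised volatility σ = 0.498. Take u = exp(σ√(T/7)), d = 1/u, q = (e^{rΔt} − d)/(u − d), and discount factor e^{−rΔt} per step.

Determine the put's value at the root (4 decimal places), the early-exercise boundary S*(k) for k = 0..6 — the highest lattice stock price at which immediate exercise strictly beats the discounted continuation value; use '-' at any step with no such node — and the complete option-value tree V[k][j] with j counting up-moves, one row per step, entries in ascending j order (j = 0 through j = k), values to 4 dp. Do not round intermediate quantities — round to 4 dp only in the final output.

price = 32.2565
boundary = - - - 48.4876 60.8322 48.4876 60.8322
tree:
32.2565
42.4994 20.5722
54.0485 29.4113 10.3867
66.0324 40.6080 16.5563 3.2214
75.8719 53.6878 25.6791 5.9780 0.0000
83.7147 66.0324 38.2919 11.0933 0.0000 0.0000
89.9660 75.8719 53.6878 20.5856 0.0000 0.0000 0.0000
94.9487 83.7147 66.0324 38.2004 0.0000 0.0000 0.0000 0.0000

Δt=0.20743, u=1.25459, d=0.79707, q=0.45764, disc=e^(-rΔt)=0.99359
k=7 terminal: V=max(K-S,0) → 94.9487 83.7147 66.0324 38.2004 0.0000 0.0000 0.0000 0.0000
k=6: j=0 S=24.5540 intr=89.9660 cont=89.2319 V=89.9660[EX]; j=1 S=38.6481 intr=75.8719 cont=75.1379 V=75.8719[EX]; j=2 S=60.8322 intr=53.6878 cont=52.9538 V=53.6878[EX]; j=3 S=95.7500 intr=18.7700 cont=20.5856 V=20.5856[hold]; j=4 S=150.7107 intr=0.0000 cont=0.0000 V=0.0000[hold]; j=5 S=237.2190 intr=0.0000 cont=0.0000 V=0.0000[hold]; j=6 S=373.3832 intr=0.0000 cont=0.0000 V=0.0000[hold]  S*(6)=60.8322
k=5: j=0 S=30.8053 intr=83.7147 cont=82.9807 V=83.7147[EX]; j=1 S=48.4876 intr=66.0324 cont=65.2984 V=66.0324[EX]; j=2 S=76.3196 intr=38.2004 cont=38.2919 V=38.2919[hold]; j=3 S=120.1272 intr=0.0000 cont=11.0933 V=11.0933[hold]; j=4 S=189.0805 intr=0.0000 cont=0.0000 V=0.0000[hold]; j=5 S=297.6131 intr=0.0000 cont=0.0000 V=0.0000[hold]  S*(5)=48.4876
k=4: j=0 S=38.6481 intr=75.8719 cont=75.1379 V=75.8719[EX]; j=1 S=60.8322 intr=53.6878 cont=52.9954 V=53.6878[EX]; j=2 S=95.7500 intr=18.7700 cont=25.6791 V=25.6791[hold]; j=3 S=150.7107 intr=0.0000 cont=5.9780 V=5.9780[hold]; j=4 S=237.2190 intr=0.0000 cont=0.0000 V=0.0000[hold]  S*(4)=60.8322
k=3: j=0 S=48.4876 intr=66.0324 cont=65.2984 V=66.0324[EX]; j=1 S=76.3196 intr=38.2004 cont=40.6080 V=40.6080[hold]; j=2 S=120.1272 intr=0.0000 cont=16.5563 V=16.5563[hold]; j=3 S=189.0805 intr=0.0000 cont=3.2214 V=3.2214[hold]  S*(3)=48.4876
k=2: j=0 S=60.8322 intr=53.6878 cont=54.0485 V=54.0485[hold]; j=1 S=95.7500 intr=18.7700 cont=29.4113 V=29.4113[hold]; j=2 S=150.7107 intr=0.0000 cont=10.3867 V=10.3867[hold]  S*(2)=-
k=1: j=0 S=76.3196 intr=38.2004 cont=42.4994 V=42.4994[hold]; j=1 S=120.1272 intr=0.0000 cont=20.5722 V=20.5722[hold]  S*(1)=-
k=0: j=0 S=95.7500 intr=18.7700 cont=32.2565 V=32.2565[hold]  S*(0)=-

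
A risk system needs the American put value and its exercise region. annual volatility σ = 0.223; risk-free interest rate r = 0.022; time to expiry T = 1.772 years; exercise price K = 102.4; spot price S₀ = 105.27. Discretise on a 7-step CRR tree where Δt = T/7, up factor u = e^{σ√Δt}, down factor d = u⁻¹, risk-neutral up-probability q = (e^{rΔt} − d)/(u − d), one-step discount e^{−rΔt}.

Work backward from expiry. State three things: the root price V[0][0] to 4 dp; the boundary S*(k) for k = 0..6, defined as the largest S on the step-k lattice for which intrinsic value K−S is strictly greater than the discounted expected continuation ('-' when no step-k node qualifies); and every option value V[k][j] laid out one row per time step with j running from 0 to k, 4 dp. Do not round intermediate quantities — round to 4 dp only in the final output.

price = 9.6509
boundary = - - - 75.1836 67.2041 75.1836 84.1105
tree:
9.6509
14.1100 5.2430
19.9735 8.3300 2.1754
27.2164 12.8622 3.8334 0.5205
35.1959 19.1545 6.6337 1.0403 0.0000
42.3285 27.2164 11.2045 2.0789 0.0000 0.0000
48.7041 35.1959 18.2895 4.1546 0.0000 0.0000 0.0000
54.4030 42.3285 27.2164 8.3027 0.0000 0.0000 0.0000 0.0000

Δt=0.25314  u=1.11874  d=0.89387  q=0.49682  discount=0.99445
step 7 (expiry): payoffs max(K−S,0) = 54.4030 42.3285 27.2164 8.3027 0.0000 0.0000 0.0000 0.0000
step 6: (k=6,j=0): S=53.6959, (K−S)⁺=48.7041, hold=48.1354 ⇒ V=48.7041 exercise | (k=6,j=1): S=67.2041, (K−S)⁺=35.1959, hold=34.6272 ⇒ V=35.1959 exercise | (k=6,j=2): S=84.1105, (K−S)⁺=18.2895, hold=17.7208 ⇒ V=18.2895 exercise | (k=6,j=3): S=105.2700, (K−S)⁺=0.0000, hold=4.1546 ⇒ V=4.1546 continue | (k=6,j=4): S=131.7526, (K−S)⁺=0.0000, hold=0.0000 ⇒ V=0.0000 continue | (k=6,j=5): S=164.8973, (K−S)⁺=0.0000, hold=0.0000 ⇒ V=0.0000 continue | (k=6,j=6): S=206.3803, (K−S)⁺=0.0000, hold=0.0000 ⇒ V=0.0000 continue  boundary S*=84.1105
step 5: (k=5,j=0): S=60.0715, (K−S)⁺=42.3285, hold=41.7598 ⇒ V=42.3285 exercise | (k=5,j=1): S=75.1836, (K−S)⁺=27.2164, hold=26.6478 ⇒ V=27.2164 exercise | (k=5,j=2): S=94.0973, (K−S)⁺=8.3027, hold=11.2045 ⇒ V=11.2045 continue | (k=5,j=3): S=117.7692, (K−S)⁺=0.0000, hold=2.0789 ⇒ V=2.0789 continue | (k=5,j=4): S=147.3962, (K−S)⁺=0.0000, hold=0.0000 ⇒ V=0.0000 continue | (k=5,j=5): S=184.4765, (K−S)⁺=0.0000, hold=0.0000 ⇒ V=0.0000 continue  boundary S*=75.1836
step 4: (k=4,j=0): S=67.2041, (K−S)⁺=35.1959, hold=34.6272 ⇒ V=35.1959 exercise | (k=4,j=1): S=84.1105, (K−S)⁺=18.2895, hold=19.1545 ⇒ V=19.1545 continue | (k=4,j=2): S=105.2700, (K−S)⁺=0.0000, hold=6.6337 ⇒ V=6.6337 continue | (k=4,j=3): S=131.7526, (K−S)⁺=0.0000, hold=1.0403 ⇒ V=1.0403 continue | (k=4,j=4): S=164.8973, (K−S)⁺=0.0000, hold=0.0000 ⇒ V=0.0000 continue  boundary S*=67.2041
step 3: (k=3,j=0): S=75.1836, (K−S)⁺=27.2164, hold=27.0751 ⇒ V=27.2164 exercise | (k=3,j=1): S=94.0973, (K−S)⁺=8.3027, hold=12.8622 ⇒ V=12.8622 continue | (k=3,j=2): S=117.7692, (K−S)⁺=0.0000, hold=3.8334 ⇒ V=3.8334 continue | (k=3,j=3): S=147.3962, (K−S)⁺=0.0000, hold=0.5205 ⇒ V=0.5205 continue  boundary S*=75.1836
step 2: (k=2,j=0): S=84.1105, (K−S)⁺=18.2895, hold=19.9735 ⇒ V=19.9735 continue | (k=2,j=1): S=105.2700, (K−S)⁺=0.0000, hold=8.3300 ⇒ V=8.3300 continue | (k=2,j=2): S=131.7526, (K−S)⁺=0.0000, hold=2.1754 ⇒ V=2.1754 continue  boundary S*=-
step 1: (k=1,j=0): S=94.0973, (K−S)⁺=8.3027, hold=14.1100 ⇒ V=14.1100 continue | (k=1,j=1): S=117.7692, (K−S)⁺=0.0000, hold=5.2430 ⇒ V=5.2430 continue  boundary S*=-
step 0: (k=0,j=0): S=105.2700, (K−S)⁺=0.0000, hold=9.6509 ⇒ V=9.6509 continue  boundary S*=-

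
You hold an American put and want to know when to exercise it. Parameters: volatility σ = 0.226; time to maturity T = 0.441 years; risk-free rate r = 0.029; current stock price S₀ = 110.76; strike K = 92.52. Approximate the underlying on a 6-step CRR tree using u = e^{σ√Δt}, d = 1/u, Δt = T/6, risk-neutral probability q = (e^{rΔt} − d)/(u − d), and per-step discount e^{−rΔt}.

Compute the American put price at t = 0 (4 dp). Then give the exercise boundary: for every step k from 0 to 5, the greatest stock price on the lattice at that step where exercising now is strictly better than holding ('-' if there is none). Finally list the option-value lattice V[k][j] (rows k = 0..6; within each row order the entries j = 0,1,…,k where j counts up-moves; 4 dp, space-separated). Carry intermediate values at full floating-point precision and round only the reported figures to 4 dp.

params: Δt=0.07350 u=1.06319 d=0.94057 q=0.50209 e^(-rΔt)=0.99787
t_6 payoffs: 15.8322 5.8348 0.0000 0.0000 0.0000 0.0000 0.0000
t_5: node(5,0) S=81.5334 payoff=10.9866 vs cont=10.7896 → 10.9866 [stop]  node(5,1) S=92.1626 payoff=0.3574 vs cont=2.8990 → 2.8990 [wait]  node(5,2) S=104.1774 payoff=0.0000 vs cont=0.0000 → 0.0000 [wait]  node(5,3) S=117.7585 payoff=0.0000 vs cont=0.0000 → 0.0000 [wait]  node(5,4) S=133.1102 payoff=0.0000 vs cont=0.0000 → 0.0000 [wait]  node(5,5) S=150.4632 payoff=0.0000 vs cont=0.0000 → 0.0000 [wait]  ⇒ S*(5)=81.5334
t_4: node(4,0) S=86.6852 payoff=5.8348 vs cont=6.9112 → 6.9112 [wait]  node(4,1) S=97.9860 payoff=0.0000 vs cont=1.4404 → 1.4404 [wait]  node(4,2) S=110.7600 payoff=0.0000 vs cont=0.0000 → 0.0000 [wait]  node(4,3) S=125.1993 payoff=0.0000 vs cont=0.0000 → 0.0000 [wait]  node(4,4) S=141.5210 payoff=0.0000 vs cont=0.0000 → 0.0000 [wait]  ⇒ S*(4)=-
t_3: node(3,0) S=92.1626 payoff=0.3574 vs cont=4.1555 → 4.1555 [wait]  node(3,1) S=104.1774 payoff=0.0000 vs cont=0.7157 → 0.7157 [wait]  node(3,2) S=117.7585 payoff=0.0000 vs cont=0.0000 → 0.0000 [wait]  node(3,3) S=133.1102 payoff=0.0000 vs cont=0.0000 → 0.0000 [wait]  ⇒ S*(3)=-
t_2: node(2,0) S=97.9860 payoff=0.0000 vs cont=2.4232 → 2.4232 [wait]  node(2,1) S=110.7600 payoff=0.0000 vs cont=0.3556 → 0.3556 [wait]  node(2,2) S=125.1993 payoff=0.0000 vs cont=0.0000 → 0.0000 [wait]  ⇒ S*(2)=-
t_1: node(1,0) S=104.1774 payoff=0.0000 vs cont=1.3821 → 1.3821 [wait]  node(1,1) S=117.7585 payoff=0.0000 vs cont=0.1767 → 0.1767 [wait]  ⇒ S*(1)=-
t_0: node(0,0) S=110.7600 payoff=0.0000 vs cont=0.7752 → 0.7752 [wait]  ⇒ S*(0)=-

price = 0.7752
boundary = - - - - - 81.5334
tree:
0.7752
1.3821 0.1767
2.4232 0.3556 0.0000
4.1555 0.7157 0.0000 0.0000
6.9112 1.4404 0.0000 0.0000 0.0000
10.9866 2.8990 0.0000 0.0000 0.0000 0.0000
15.8322 5.8348 0.0000 0.0000 0.0000 0.0000 0.0000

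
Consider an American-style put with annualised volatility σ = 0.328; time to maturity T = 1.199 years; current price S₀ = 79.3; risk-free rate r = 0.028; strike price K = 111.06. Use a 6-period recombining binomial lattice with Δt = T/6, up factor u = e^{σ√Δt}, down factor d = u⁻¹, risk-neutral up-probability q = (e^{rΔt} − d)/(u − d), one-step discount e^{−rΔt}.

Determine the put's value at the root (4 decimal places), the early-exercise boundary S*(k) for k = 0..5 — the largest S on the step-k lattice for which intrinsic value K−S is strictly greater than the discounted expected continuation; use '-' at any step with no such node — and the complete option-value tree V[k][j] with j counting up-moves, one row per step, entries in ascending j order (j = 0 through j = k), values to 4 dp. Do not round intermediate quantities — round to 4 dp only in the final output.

price = 33.1474
boundary = - 68.4849 59.1448 68.4849 79.3000 91.8230
tree:
33.1474
42.5751 23.4203
51.9152 32.3009 14.1669
59.9815 42.5751 21.6559 6.2987
66.9477 51.9152 31.7600 11.0695 1.2544
72.9638 59.9815 42.5751 19.2370 2.4375 0.0000
78.1595 66.9477 51.9152 31.7600 4.7363 0.0000 0.0000

params: Δt=0.19983 u=1.15792 d=0.86362 q=0.48247 e^(-rΔt)=0.99442
t_6 payoffs: 78.1595 66.9477 51.9152 31.7600 4.7363 0.0000 0.0000
t_5: node(5,0) S=38.0962 payoff=72.9638 vs cont=72.3442 → 72.9638 [stop]  node(5,1) S=51.0785 payoff=59.9815 vs cont=59.3618 → 59.9815 [stop]  node(5,2) S=68.4849 payoff=42.5751 vs cont=41.9554 → 42.5751 [stop]  node(5,3) S=91.8230 payoff=19.2370 vs cont=18.6173 → 19.2370 [stop]  node(5,4) S=123.1143 payoff=0.0000 vs cont=2.4375 → 2.4375 [wait]  node(5,5) S=165.0689 payoff=0.0000 vs cont=0.0000 → 0.0000 [wait]  ⇒ S*(5)=91.8230
t_4: node(4,0) S=44.1123 payoff=66.9477 vs cont=66.3280 → 66.9477 [stop]  node(4,1) S=59.1448 payoff=51.9152 vs cont=51.2955 → 51.9152 [stop]  node(4,2) S=79.3000 payoff=31.7600 vs cont=31.1403 → 31.7600 [stop]  node(4,3) S=106.3237 payoff=4.7363 vs cont=11.0695 → 11.0695 [wait]  node(4,4) S=142.5564 payoff=0.0000 vs cont=1.2544 → 1.2544 [wait]  ⇒ S*(4)=79.3000
t_3: node(3,0) S=51.0785 payoff=59.9815 vs cont=59.3618 → 59.9815 [stop]  node(3,1) S=68.4849 payoff=42.5751 vs cont=41.9554 → 42.5751 [stop]  node(3,2) S=91.8230 payoff=19.2370 vs cont=21.6559 → 21.6559 [wait]  node(3,3) S=123.1143 payoff=0.0000 vs cont=6.2987 → 6.2987 [wait]  ⇒ S*(3)=68.4849
t_2: node(2,0) S=59.1448 payoff=51.9152 vs cont=51.2955 → 51.9152 [stop]  node(2,1) S=79.3000 payoff=31.7600 vs cont=32.3009 → 32.3009 [wait]  node(2,2) S=106.3237 payoff=4.7363 vs cont=14.1669 → 14.1669 [wait]  ⇒ S*(2)=59.1448
t_1: node(1,0) S=68.4849 payoff=42.5751 vs cont=42.2149 → 42.5751 [stop]  node(1,1) S=91.8230 payoff=19.2370 vs cont=23.4203 → 23.4203 [wait]  ⇒ S*(1)=68.4849
t_0: node(0,0) S=79.3000 payoff=31.7600 vs cont=33.1474 → 33.1474 [wait]  ⇒ S*(0)=-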